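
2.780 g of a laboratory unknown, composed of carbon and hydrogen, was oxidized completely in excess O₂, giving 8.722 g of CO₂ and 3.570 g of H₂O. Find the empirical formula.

CH2

mol C = 8.722 g CO₂ ÷ 44.009 g/mol = 0.19819 mol
mol H = 2 × 3.570 g H₂O ÷ 18.015 g/mol = 0.39634 mol
Divide by the smallest (0.19819 mol): C 1.000, H 2.000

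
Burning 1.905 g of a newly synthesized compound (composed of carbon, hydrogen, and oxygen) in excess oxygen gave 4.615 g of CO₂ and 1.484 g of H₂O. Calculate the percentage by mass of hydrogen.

8.72%

mol C = 4.615 g CO₂ ÷ 44.009 g/mol = 0.10486 mol
mol H = 2 × 1.484 g H₂O ÷ 18.015 g/mol = 0.16475 mol
mass O = 1.905 − (1.2595 + 0.16607) = 0.47940 g → mol O = 0.47940 ÷ 15.999 = 0.029964 mol
mass % H = 0.16607 g ÷ 1.905 g × 100%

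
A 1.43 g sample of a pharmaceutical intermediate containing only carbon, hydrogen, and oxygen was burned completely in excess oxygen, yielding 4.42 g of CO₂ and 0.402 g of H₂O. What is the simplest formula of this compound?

mol C = 4.42 g CO₂ ÷ 44.009 g/mol = 0.1004 mol
mol H = 2 × 0.402 g H₂O ÷ 18.015 g/mol = 0.04463 mol
mass O = 1.43 − (1.206 + 0.04499) = 0.1787 g → mol O = 0.1787 ÷ 15.999 = 0.01117 mol
Divide by the smallest (0.01117 mol): C 8.992, H 3.996, O 1.000

C9H4O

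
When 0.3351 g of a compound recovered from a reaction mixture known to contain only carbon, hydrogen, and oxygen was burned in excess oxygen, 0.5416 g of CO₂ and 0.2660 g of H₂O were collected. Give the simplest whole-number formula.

C5H12O4

mol C = 0.5416 g CO₂ ÷ 44.009 g/mol = 0.012307 mol
mol H = 2 × 0.2660 g H₂O ÷ 18.015 g/mol = 0.029531 mol
mass O = 0.3351 − (0.14781 + 0.029767) = 0.15752 g → mol O = 0.15752 ÷ 15.999 = 0.0098455 mol
Divide by the smallest (0.0098455 mol): C 1.250, H 2.999, O 1.000
Multiplying each by 4 gives whole numbers: C 5.00, H 12.00, O 4.00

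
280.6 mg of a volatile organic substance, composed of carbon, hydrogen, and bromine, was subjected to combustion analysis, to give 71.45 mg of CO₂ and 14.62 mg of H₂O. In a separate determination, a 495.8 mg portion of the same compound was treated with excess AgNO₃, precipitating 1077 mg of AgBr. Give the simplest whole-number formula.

CHBr2

mol C = 0.07145 g CO₂ ÷ 44.009 g/mol = 0.0016235 mol
mol H = 2 × 0.01462 g H₂O ÷ 18.015 g/mol = 0.0016231 mol
From the AgBr data: mol Br per gram of compound = (1.077 ÷ 187.772) ÷ 0.4958 = 0.011569 mol/g, so in the 0.2806 g combustion sample mol Br = 0.0032461 mol
Divide by the smallest (0.0016231 mol): C 1.000, H 1.000, Br 2.000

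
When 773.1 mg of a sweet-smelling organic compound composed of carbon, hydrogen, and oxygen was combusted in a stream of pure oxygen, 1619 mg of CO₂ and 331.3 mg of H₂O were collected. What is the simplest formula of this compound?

C2H2O

mol C = 1.619 g CO₂ ÷ 44.009 g/mol = 0.036788 mol
mol H = 2 × 0.3313 g H₂O ÷ 18.015 g/mol = 0.036780 mol
mass O = 0.7731 − (0.44186 + 0.037075) = 0.29417 g → mol O = 0.29417 ÷ 15.999 = 0.018386 mol
Divide by the smallest (0.018386 mol): C 2.001, H 2.000, O 1.000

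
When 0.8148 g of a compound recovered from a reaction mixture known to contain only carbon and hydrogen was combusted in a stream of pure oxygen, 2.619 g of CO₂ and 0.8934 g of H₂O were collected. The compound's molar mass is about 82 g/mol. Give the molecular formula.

C6H10

mol C = 2.619 g CO₂ ÷ 44.009 g/mol = 0.059511 mol
mol H = 2 × 0.8934 g H₂O ÷ 18.015 g/mol = 0.099184 mol
Divide by the smallest (0.059511 mol): C 1.000, H 1.667
Multiplying each by 3 gives whole numbers: C 3.00, H 5.00
Empirical formula: C3H5
Empirical-formula mass = 41.07 g/mol; 82 ÷ 41.07 ≈ 2, so the molecular formula is C6H10.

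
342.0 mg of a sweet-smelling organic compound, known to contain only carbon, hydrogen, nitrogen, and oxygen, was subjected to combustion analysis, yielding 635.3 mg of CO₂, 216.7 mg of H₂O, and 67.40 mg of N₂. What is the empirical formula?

C3H5NO

mol C = 0.6353 g CO₂ ÷ 44.009 g/mol = 0.014436 mol
mol H = 2 × 0.2167 g H₂O ÷ 18.015 g/mol = 0.024058 mol
mol N = 2 × 0.06740 g N₂ ÷ 28.014 g/mol = 0.0048119 mol
mass O = 0.3420 − (0.17339 + 0.024250 + 0.067400) = 0.076963 g → mol O = 0.076963 ÷ 15.999 = 0.0048105 mol
Divide by the smallest (0.0048105 mol): C 3.001, H 5.001, N 1.000, O 1.000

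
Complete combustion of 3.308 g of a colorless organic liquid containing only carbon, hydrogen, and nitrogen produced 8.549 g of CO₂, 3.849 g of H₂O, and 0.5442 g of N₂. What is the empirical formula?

mol C = 8.549 g CO₂ ÷ 44.009 g/mol = 0.19426 mol
mol H = 2 × 3.849 g H₂O ÷ 18.015 g/mol = 0.42731 mol
mol N = 2 × 0.5442 g N₂ ÷ 28.014 g/mol = 0.038852 mol
Divide by the smallest (0.038852 mol): C 5.000, H 10.998, N 1.000

C5H11N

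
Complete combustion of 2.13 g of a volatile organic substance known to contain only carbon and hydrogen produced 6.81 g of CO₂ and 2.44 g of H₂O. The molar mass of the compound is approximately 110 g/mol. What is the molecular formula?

mol C = 6.81 g CO₂ ÷ 44.009 g/mol = 0.1547 mol
mol H = 2 × 2.44 g H₂O ÷ 18.015 g/mol = 0.2709 mol
Divide by the smallest (0.1547 mol): C 1.000, H 1.751
Multiplying each by 4 gives whole numbers: C 4.00, H 7.00
Empirical formula: C4H7
Empirical-formula mass = 55.10 g/mol; 110 ÷ 55.10 ≈ 2, so the molecular formula is C8H14.

C8H14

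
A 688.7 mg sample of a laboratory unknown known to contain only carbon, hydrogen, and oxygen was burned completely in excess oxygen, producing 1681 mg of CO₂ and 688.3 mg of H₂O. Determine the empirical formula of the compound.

mol C = 1.681 g CO₂ ÷ 44.009 g/mol = 0.038197 mol
mol H = 2 × 0.6883 g H₂O ÷ 18.015 g/mol = 0.076414 mol
mass O = 0.6887 − (0.45878 + 0.077025) = 0.15289 g → mol O = 0.15289 ÷ 15.999 = 0.0095564 mol
Divide by the smallest (0.0095564 mol): C 3.997, H 7.996, O 1.000

C4H8O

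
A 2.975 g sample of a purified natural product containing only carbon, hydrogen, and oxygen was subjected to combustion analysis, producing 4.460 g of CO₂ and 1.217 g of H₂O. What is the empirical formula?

mol C = 4.460 g CO₂ ÷ 44.009 g/mol = 0.10134 mol
mol H = 2 × 1.217 g H₂O ÷ 18.015 g/mol = 0.13511 mol
mass O = 2.975 − (1.2172 + 0.13619) = 1.6216 g → mol O = 1.6216 ÷ 15.999 = 0.10136 mol
Divide by the smallest (0.10134 mol): C 1.000, H 1.333, O 1.000
Multiplying each by 3 gives whole numbers: C 3.00, H 4.00, O 3.00

C3H4O3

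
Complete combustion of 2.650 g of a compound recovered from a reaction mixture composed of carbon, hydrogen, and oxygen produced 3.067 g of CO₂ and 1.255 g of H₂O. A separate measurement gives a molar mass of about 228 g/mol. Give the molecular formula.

mol C = 3.067 g CO₂ ÷ 44.009 g/mol = 0.069690 mol
mol H = 2 × 1.255 g H₂O ÷ 18.015 g/mol = 0.13933 mol
mass O = 2.650 − (0.83705 + 0.14044) = 1.6725 g → mol O = 1.6725 ÷ 15.999 = 0.10454 mol
Divide by the smallest (0.069690 mol): C 1.000, H 1.999, O 1.500
Multiplying each by 2 gives whole numbers: C 2.00, H 4.00, O 3.00
Empirical formula: C2H4O3
Empirical-formula mass = 76.05 g/mol; 228 ÷ 76.05 ≈ 3, so the molecular formula is C6H12O9.

C6H12O9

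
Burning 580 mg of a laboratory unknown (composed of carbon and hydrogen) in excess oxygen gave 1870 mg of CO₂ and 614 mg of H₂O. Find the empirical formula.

C5H8

mol C = 1.87 g CO₂ ÷ 44.009 g/mol = 0.04249 mol
mol H = 2 × 0.614 g H₂O ÷ 18.015 g/mol = 0.06817 mol
Divide by the smallest (0.04249 mol): C 1.000, H 1.604
Multiplying each by 5 gives whole numbers: C 5.00, H 8.02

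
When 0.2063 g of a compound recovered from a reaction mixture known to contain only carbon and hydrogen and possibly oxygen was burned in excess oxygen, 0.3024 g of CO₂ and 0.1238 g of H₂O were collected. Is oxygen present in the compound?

yes

mol C = 0.3024 g CO₂ ÷ 44.009 g/mol = 0.0068713 mol
mol H = 2 × 0.1238 g H₂O ÷ 18.015 g/mol = 0.013744 mol
C and H account for only 0.096386 g of the 0.2063 g sample; the remaining 0.10991 g must be oxygen.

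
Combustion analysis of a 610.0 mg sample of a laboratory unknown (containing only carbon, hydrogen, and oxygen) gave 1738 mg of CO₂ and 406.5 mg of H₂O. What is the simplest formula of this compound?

C7H8O

mol C = 1.738 g CO₂ ÷ 44.009 g/mol = 0.039492 mol
mol H = 2 × 0.4065 g H₂O ÷ 18.015 g/mol = 0.045129 mol
mass O = 0.6100 − (0.47434 + 0.045490) = 0.090172 g → mol O = 0.090172 ÷ 15.999 = 0.0056361 mol
Divide by the smallest (0.0056361 mol): C 7.007, H 8.007, O 1.000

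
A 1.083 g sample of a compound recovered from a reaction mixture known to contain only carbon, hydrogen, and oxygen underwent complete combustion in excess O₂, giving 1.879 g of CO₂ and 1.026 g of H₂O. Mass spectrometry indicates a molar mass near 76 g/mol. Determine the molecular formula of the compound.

C3H8O2

mol C = 1.879 g CO₂ ÷ 44.009 g/mol = 0.042696 mol
mol H = 2 × 1.026 g H₂O ÷ 18.015 g/mol = 0.11391 mol
mass O = 1.083 − (0.51282 + 0.11482) = 0.45536 g → mol O = 0.45536 ÷ 15.999 = 0.028462 mol
Divide by the smallest (0.028462 mol): C 1.500, H 4.002, O 1.000
Multiplying each by 2 gives whole numbers: C 3.00, H 8.00, O 2.00
Empirical formula: C3H8O2
Empirical-formula mass = 76.09 g/mol; 76 ÷ 76.09 ≈ 1, so the molecular formula is C3H8O2.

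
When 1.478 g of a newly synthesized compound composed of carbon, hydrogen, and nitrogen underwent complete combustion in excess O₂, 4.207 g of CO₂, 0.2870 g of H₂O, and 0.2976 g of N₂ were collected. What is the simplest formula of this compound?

mol C = 4.207 g CO₂ ÷ 44.009 g/mol = 0.095594 mol
mol H = 2 × 0.2870 g H₂O ÷ 18.015 g/mol = 0.031862 mol
mol N = 2 × 0.2976 g N₂ ÷ 28.014 g/mol = 0.021247 mol
Divide by the smallest (0.021247 mol): C 4.499, H 1.500, N 1.000
Multiplying each by 2 gives whole numbers: C 9.00, H 3.00, N 2.00

C9H3N2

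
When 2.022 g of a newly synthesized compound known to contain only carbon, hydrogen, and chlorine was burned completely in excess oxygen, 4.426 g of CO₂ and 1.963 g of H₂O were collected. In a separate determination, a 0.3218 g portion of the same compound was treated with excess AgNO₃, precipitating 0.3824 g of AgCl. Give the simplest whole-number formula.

C6H13Cl

mol C = 4.426 g CO₂ ÷ 44.009 g/mol = 0.10057 mol
mol H = 2 × 1.963 g H₂O ÷ 18.015 g/mol = 0.21793 mol
From the AgCl data: mol Cl per gram of compound = (0.3824 ÷ 143.318) ÷ 0.3218 = 0.0082915 mol/g, so in the 2.022 g combustion sample mol Cl = 0.016765 mol
Divide by the smallest (0.016765 mol): C 5.999, H 12.999, Cl 1.000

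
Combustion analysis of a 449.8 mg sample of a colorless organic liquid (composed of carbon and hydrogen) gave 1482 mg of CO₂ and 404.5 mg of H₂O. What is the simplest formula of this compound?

C3H4

mol C = 1.482 g CO₂ ÷ 44.009 g/mol = 0.033675 mol
mol H = 2 × 0.4045 g H₂O ÷ 18.015 g/mol = 0.044907 mol
Divide by the smallest (0.033675 mol): C 1.000, H 1.334
Multiplying each by 3 gives whole numbers: C 3.00, H 4.00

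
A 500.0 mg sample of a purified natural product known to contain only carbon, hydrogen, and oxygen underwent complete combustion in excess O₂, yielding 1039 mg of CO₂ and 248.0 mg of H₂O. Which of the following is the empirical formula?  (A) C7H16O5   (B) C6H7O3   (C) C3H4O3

(B) C6H7O3

mol C = 1.039 g CO₂ ÷ 44.009 g/mol = 0.023609 mol
mol H = 2 × 0.2480 g H₂O ÷ 18.015 g/mol = 0.027533 mol
mass O = 0.5000 − (0.28357 + 0.027753) = 0.18868 g → mol O = 0.18868 ÷ 15.999 = 0.011793 mol
Divide by the smallest (0.011793 mol): C 2.002, H 2.335, O 1.000
Multiplying each by 3 gives whole numbers: C 6.01, H 7.00, O 3.00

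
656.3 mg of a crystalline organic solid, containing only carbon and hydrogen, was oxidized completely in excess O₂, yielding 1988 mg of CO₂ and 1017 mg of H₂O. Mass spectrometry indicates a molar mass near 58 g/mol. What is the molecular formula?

C4H10

mol C = 1.988 g CO₂ ÷ 44.009 g/mol = 0.045173 mol
mol H = 2 × 1.017 g H₂O ÷ 18.015 g/mol = 0.11291 mol
Divide by the smallest (0.045173 mol): C 1.000, H 2.499
Multiplying each by 2 gives whole numbers: C 2.00, H 5.00
Empirical formula: C2H5
Empirical-formula mass = 29.06 g/mol; 58 ÷ 29.06 ≈ 2, so the molecular formula is C4H10.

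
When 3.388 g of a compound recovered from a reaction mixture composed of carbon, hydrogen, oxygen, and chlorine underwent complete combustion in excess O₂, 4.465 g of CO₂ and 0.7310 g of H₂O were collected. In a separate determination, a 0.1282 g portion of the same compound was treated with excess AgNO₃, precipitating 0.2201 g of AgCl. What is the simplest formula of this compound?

C5H4Cl2O2

mol C = 4.465 g CO₂ ÷ 44.009 g/mol = 0.10146 mol
mol H = 2 × 0.7310 g H₂O ÷ 18.015 g/mol = 0.081155 mol
From the AgCl data: mol Cl per gram of compound = (0.2201 ÷ 143.318) ÷ 0.1282 = 0.011979 mol/g, so in the 3.388 g combustion sample mol Cl = 0.040586 mol
mass O = 3.388 − (1.2186 + 0.081804 + 1.4388) = 0.64883 g → mol O = 0.64883 ÷ 15.999 = 0.040555 mol
Divide by the smallest (0.040555 mol): C 2.502, H 2.001, Cl 1.001, O 1.000
Multiplying each by 2 gives whole numbers: C 5.00, H 4.00, Cl 2.00, O 2.00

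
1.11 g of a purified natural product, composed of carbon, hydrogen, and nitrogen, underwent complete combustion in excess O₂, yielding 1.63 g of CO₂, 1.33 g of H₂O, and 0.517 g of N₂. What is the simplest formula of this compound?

mol C = 1.63 g CO₂ ÷ 44.009 g/mol = 0.03704 mol
mol H = 2 × 1.33 g H₂O ÷ 18.015 g/mol = 0.1477 mol
mol N = 2 × 0.517 g N₂ ÷ 28.014 g/mol = 0.03691 mol
Divide by the smallest (0.03691 mol): C 1.003, H 4.000, N 1.000

CH4N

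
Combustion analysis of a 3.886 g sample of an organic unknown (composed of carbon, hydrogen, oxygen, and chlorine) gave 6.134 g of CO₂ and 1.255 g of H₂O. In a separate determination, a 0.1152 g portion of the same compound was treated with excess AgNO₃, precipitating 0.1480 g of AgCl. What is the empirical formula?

C8H8Cl2O3

mol C = 6.134 g CO₂ ÷ 44.009 g/mol = 0.13938 mol
mol H = 2 × 1.255 g H₂O ÷ 18.015 g/mol = 0.13933 mol
From the AgCl data: mol Cl per gram of compound = (0.1480 ÷ 143.318) ÷ 0.1152 = 0.0089641 mol/g, so in the 3.886 g combustion sample mol Cl = 0.034835 mol
mass O = 3.886 − (1.6741 + 0.14044 + 1.2349) = 0.83657 g → mol O = 0.83657 ÷ 15.999 = 0.052289 mol
Divide by the smallest (0.034835 mol): C 4.001, H 4.000, Cl 1.000, O 1.501
Multiplying each by 2 gives whole numbers: C 8.00, H 8.00, Cl 2.00, O 3.00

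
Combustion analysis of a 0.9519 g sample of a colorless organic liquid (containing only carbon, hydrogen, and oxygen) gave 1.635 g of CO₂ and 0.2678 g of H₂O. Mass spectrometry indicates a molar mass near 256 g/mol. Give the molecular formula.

mol C = 1.635 g CO₂ ÷ 44.009 g/mol = 0.037151 mol
mol H = 2 × 0.2678 g H₂O ÷ 18.015 g/mol = 0.029731 mol
mass O = 0.9519 − (0.44623 + 0.029969) = 0.47570 g → mol O = 0.47570 ÷ 15.999 = 0.029733 mol
Divide by the smallest (0.029731 mol): C 1.250, H 1.000, O 1.000
Multiplying each by 4 gives whole numbers: C 5.00, H 4.00, O 4.00
Empirical formula: C5H4O4
Empirical-formula mass = 128.08 g/mol; 256 ÷ 128.08 ≈ 2, so the molecular formula is C10H8O8.

C10H8O8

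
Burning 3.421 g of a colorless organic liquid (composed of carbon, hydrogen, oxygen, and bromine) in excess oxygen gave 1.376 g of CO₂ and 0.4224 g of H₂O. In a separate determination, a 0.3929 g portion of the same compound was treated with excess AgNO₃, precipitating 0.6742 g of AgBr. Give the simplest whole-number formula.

C2H3Br2O2

mol C = 1.376 g CO₂ ÷ 44.009 g/mol = 0.031266 mol
mol H = 2 × 0.4224 g H₂O ÷ 18.015 g/mol = 0.046894 mol
From the AgBr data: mol Br per gram of compound = (0.6742 ÷ 187.772) ÷ 0.3929 = 0.0091385 mol/g, so in the 3.421 g combustion sample mol Br = 0.031263 mol
mass O = 3.421 − (0.37554 + 0.047269 + 2.4980) = 0.50016 g → mol O = 0.50016 ÷ 15.999 = 0.031262 mol
Divide by the smallest (0.031262 mol): C 1.000, H 1.500, Br 1.000, O 1.000
Multiplying each by 2 gives whole numbers: C 2.00, H 3.00, Br 2.00, O 2.00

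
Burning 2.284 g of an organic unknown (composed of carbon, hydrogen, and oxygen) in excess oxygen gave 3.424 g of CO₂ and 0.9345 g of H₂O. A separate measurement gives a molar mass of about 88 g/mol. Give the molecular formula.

mol C = 3.424 g CO₂ ÷ 44.009 g/mol = 0.077802 mol
mol H = 2 × 0.9345 g H₂O ÷ 18.015 g/mol = 0.10375 mol
mass O = 2.284 − (0.93448 + 0.10458) = 1.2449 g → mol O = 1.2449 ÷ 15.999 = 0.077814 mol
Divide by the smallest (0.077802 mol): C 1.000, H 1.333, O 1.000
Multiplying each by 3 gives whole numbers: C 3.00, H 4.00, O 3.00
Empirical formula: C3H4O3
Empirical-formula mass = 88.06 g/mol; 88 ÷ 88.06 ≈ 1, so the molecular formula is C3H4O3.

C3H4O3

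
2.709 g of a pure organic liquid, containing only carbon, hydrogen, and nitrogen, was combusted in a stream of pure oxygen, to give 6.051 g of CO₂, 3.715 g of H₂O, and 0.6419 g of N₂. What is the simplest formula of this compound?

mol C = 6.051 g CO₂ ÷ 44.009 g/mol = 0.13749 mol
mol H = 2 × 3.715 g H₂O ÷ 18.015 g/mol = 0.41243 mol
mol N = 2 × 0.6419 g N₂ ÷ 28.014 g/mol = 0.045827 mol
Divide by the smallest (0.045827 mol): C 3.000, H 9.000, N 1.000

C3H9N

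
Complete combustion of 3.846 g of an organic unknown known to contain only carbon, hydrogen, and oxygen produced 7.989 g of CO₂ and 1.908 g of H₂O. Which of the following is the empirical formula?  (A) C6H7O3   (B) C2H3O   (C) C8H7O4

(A) C6H7O3

mol C = 7.989 g CO₂ ÷ 44.009 g/mol = 0.18153 mol
mol H = 2 × 1.908 g H₂O ÷ 18.015 g/mol = 0.21182 mol
mass O = 3.846 − (2.1804 + 0.21352) = 1.4521 g → mol O = 1.4521 ÷ 15.999 = 0.090763 mol
Divide by the smallest (0.090763 mol): C 2.000, H 2.334, O 1.000
Multiplying each by 3 gives whole numbers: C 6.00, H 7.00, O 3.00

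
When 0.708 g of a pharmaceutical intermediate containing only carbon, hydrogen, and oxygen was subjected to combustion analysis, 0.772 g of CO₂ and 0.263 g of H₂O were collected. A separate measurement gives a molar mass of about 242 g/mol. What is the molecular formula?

mol C = 0.772 g CO₂ ÷ 44.009 g/mol = 0.01754 mol
mol H = 2 × 0.263 g H₂O ÷ 18.015 g/mol = 0.02920 mol
mass O = 0.708 − (0.2107 + 0.02943) = 0.4679 g → mol O = 0.4679 ÷ 15.999 = 0.02924 mol
Divide by the smallest (0.01754 mol): C 1.000, H 1.664, O 1.667
Multiplying each by 3 gives whole numbers: C 3.00, H 4.99, O 5.00
Empirical formula: C3H5O5
Empirical-formula mass = 121.07 g/mol; 242 ÷ 121.07 ≈ 2, so the molecular formula is C6H10O10.

C6H10O10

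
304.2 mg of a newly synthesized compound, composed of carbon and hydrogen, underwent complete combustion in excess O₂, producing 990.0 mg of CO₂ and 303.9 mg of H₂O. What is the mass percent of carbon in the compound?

88.82%

mol C = 0.9900 g CO₂ ÷ 44.009 g/mol = 0.022495 mol
mol H = 2 × 0.3039 g H₂O ÷ 18.015 g/mol = 0.033739 mol
mass % C = 0.27019 g ÷ 0.3042 g × 100%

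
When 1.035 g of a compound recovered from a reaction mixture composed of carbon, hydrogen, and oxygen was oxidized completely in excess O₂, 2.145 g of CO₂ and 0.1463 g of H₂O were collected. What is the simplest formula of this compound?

mol C = 2.145 g CO₂ ÷ 44.009 g/mol = 0.048740 mol
mol H = 2 × 0.1463 g H₂O ÷ 18.015 g/mol = 0.016242 mol
mass O = 1.035 − (0.58542 + 0.016372) = 0.43321 g → mol O = 0.43321 ÷ 15.999 = 0.027077 mol
Divide by the smallest (0.016242 mol): C 3.001, H 1.000, O 1.667
Multiplying each by 3 gives whole numbers: C 9.00, H 3.00, O 5.00

C9H3O5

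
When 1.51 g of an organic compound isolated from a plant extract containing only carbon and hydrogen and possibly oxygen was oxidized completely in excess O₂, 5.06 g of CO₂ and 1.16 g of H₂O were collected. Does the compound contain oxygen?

mol C = 5.06 g CO₂ ÷ 44.009 g/mol = 0.1150 mol
mol H = 2 × 1.16 g H₂O ÷ 18.015 g/mol = 0.1288 mol
C and H together account for 1.511 g — essentially the entire 1.51 g sample — so the compound contains no oxygen.

no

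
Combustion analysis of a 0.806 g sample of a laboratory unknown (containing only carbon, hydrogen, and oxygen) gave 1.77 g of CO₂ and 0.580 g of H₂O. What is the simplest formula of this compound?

mol C = 1.77 g CO₂ ÷ 44.009 g/mol = 0.04022 mol
mol H = 2 × 0.580 g H₂O ÷ 18.015 g/mol = 0.06439 mol
mass O = 0.806 − (0.4831 + 0.06491) = 0.2580 g → mol O = 0.2580 ÷ 15.999 = 0.01613 mol
Divide by the smallest (0.01613 mol): C 2.494, H 3.993, O 1.000
Multiplying each by 2 gives whole numbers: C 4.99, H 7.99, O 2.00

C5H8O2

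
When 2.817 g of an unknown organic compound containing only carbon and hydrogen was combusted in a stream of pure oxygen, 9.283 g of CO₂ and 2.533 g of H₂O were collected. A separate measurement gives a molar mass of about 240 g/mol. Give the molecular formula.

C18H24

mol C = 9.283 g CO₂ ÷ 44.009 g/mol = 0.21093 mol
mol H = 2 × 2.533 g H₂O ÷ 18.015 g/mol = 0.28121 mol
Divide by the smallest (0.21093 mol): C 1.000, H 1.333
Multiplying each by 3 gives whole numbers: C 3.00, H 4.00
Empirical formula: C3H4
Empirical-formula mass = 40.06 g/mol; 240 ÷ 40.06 ≈ 6, so the molecular formula is C18H24.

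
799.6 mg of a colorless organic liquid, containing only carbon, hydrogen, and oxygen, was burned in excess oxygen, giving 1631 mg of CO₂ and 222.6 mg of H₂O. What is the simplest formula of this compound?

mol C = 1.631 g CO₂ ÷ 44.009 g/mol = 0.037061 mol
mol H = 2 × 0.2226 g H₂O ÷ 18.015 g/mol = 0.024713 mol
mass O = 0.7996 − (0.44513 + 0.024910) = 0.32955 g → mol O = 0.32955 ÷ 15.999 = 0.020598 mol
Divide by the smallest (0.020598 mol): C 1.799, H 1.200, O 1.000
Multiplying each by 5 gives whole numbers: C 9.00, H 6.00, O 5.00

C9H6O5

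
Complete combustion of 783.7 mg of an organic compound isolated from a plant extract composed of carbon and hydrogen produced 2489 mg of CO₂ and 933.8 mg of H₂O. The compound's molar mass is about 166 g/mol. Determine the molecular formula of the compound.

mol C = 2.489 g CO₂ ÷ 44.009 g/mol = 0.056557 mol
mol H = 2 × 0.9338 g H₂O ÷ 18.015 g/mol = 0.10367 mol
Divide by the smallest (0.056557 mol): C 1.000, H 1.833
Multiplying each by 6 gives whole numbers: C 6.00, H 11.00
Empirical formula: C6H11
Empirical-formula mass = 83.15 g/mol; 166 ÷ 83.15 ≈ 2, so the molecular formula is C12H22.

C12H22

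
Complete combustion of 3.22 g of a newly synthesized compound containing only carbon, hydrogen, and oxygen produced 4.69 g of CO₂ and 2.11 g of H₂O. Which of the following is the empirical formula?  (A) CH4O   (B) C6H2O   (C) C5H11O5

mol C = 4.69 g CO₂ ÷ 44.009 g/mol = 0.1066 mol
mol H = 2 × 2.11 g H₂O ÷ 18.015 g/mol = 0.2342 mol
mass O = 3.22 − (1.280 + 0.2361) = 1.704 g → mol O = 1.704 ÷ 15.999 = 0.1065 mol
Divide by the smallest (0.1065 mol): C 1.001, H 2.200, O 1.000
Multiplying each by 5 gives whole numbers: C 5.00, H 11.00, O 5.00

(C) C5H11O5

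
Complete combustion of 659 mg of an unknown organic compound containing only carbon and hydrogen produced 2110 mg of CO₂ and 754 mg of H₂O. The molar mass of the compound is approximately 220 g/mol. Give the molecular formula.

C16H28

mol C = 2.11 g CO₂ ÷ 44.009 g/mol = 0.04794 mol
mol H = 2 × 0.754 g H₂O ÷ 18.015 g/mol = 0.08371 mol
Divide by the smallest (0.04794 mol): C 1.000, H 1.746
Multiplying each by 4 gives whole numbers: C 4.00, H 6.98
Empirical formula: C4H7
Empirical-formula mass = 55.10 g/mol; 220 ÷ 55.10 ≈ 4, so the molecular formula is C16H28.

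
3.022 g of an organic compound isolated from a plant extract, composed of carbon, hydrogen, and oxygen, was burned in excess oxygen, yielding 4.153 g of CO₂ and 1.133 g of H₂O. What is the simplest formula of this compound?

C6H8O7

mol C = 4.153 g CO₂ ÷ 44.009 g/mol = 0.094367 mol
mol H = 2 × 1.133 g H₂O ÷ 18.015 g/mol = 0.12578 mol
mass O = 3.022 − (1.1334 + 0.12679) = 1.7618 g → mol O = 1.7618 ÷ 15.999 = 0.11012 mol
Divide by the smallest (0.094367 mol): C 1.000, H 1.333, O 1.167
Multiplying each by 6 gives whole numbers: C 6.00, H 8.00, O 7.00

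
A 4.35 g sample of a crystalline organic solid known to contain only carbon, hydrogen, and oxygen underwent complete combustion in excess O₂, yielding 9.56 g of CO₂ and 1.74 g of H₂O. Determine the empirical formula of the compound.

mol C = 9.56 g CO₂ ÷ 44.009 g/mol = 0.2172 mol
mol H = 2 × 1.74 g H₂O ÷ 18.015 g/mol = 0.1932 mol
mass O = 4.35 − (2.609 + 0.1947) = 1.546 g → mol O = 1.546 ÷ 15.999 = 0.09664 mol
Divide by the smallest (0.09664 mol): C 2.248, H 1.999, O 1.000
Multiplying each by 4 gives whole numbers: C 8.99, H 8.00, O 4.00

C9H8O4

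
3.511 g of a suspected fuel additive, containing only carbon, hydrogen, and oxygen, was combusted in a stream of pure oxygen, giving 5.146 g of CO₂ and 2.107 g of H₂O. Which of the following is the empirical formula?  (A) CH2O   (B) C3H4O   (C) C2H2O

mol C = 5.146 g CO₂ ÷ 44.009 g/mol = 0.11693 mol
mol H = 2 × 2.107 g H₂O ÷ 18.015 g/mol = 0.23392 mol
mass O = 3.511 − (1.4045 + 0.23579) = 1.8708 g → mol O = 1.8708 ÷ 15.999 = 0.11693 mol
Divide by the smallest (0.11693 mol): C 1.000, H 2.000, O 1.000

(A) CH2O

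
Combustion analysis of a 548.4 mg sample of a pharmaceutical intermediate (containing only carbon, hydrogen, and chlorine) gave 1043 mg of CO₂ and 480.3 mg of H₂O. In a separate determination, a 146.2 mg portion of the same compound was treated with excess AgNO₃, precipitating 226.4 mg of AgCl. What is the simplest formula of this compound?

mol C = 1.043 g CO₂ ÷ 44.009 g/mol = 0.023700 mol
mol H = 2 × 0.4803 g H₂O ÷ 18.015 g/mol = 0.053322 mol
From the AgCl data: mol Cl per gram of compound = (0.2264 ÷ 143.318) ÷ 0.1462 = 0.010805 mol/g, so in the 0.5484 g combustion sample mol Cl = 0.0059255 mol
Divide by the smallest (0.0059255 mol): C 4.000, H 8.999, Cl 1.000

C4H9Cl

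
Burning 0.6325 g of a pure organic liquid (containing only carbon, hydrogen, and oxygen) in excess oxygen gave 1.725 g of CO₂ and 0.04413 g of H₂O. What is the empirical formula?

C8HO2

mol C = 1.725 g CO₂ ÷ 44.009 g/mol = 0.039197 mol
mol H = 2 × 0.04413 g H₂O ÷ 18.015 g/mol = 0.0048993 mol
mass O = 0.6325 − (0.47079 + 0.0049384) = 0.15677 g → mol O = 0.15677 ÷ 15.999 = 0.0097989 mol
Divide by the smallest (0.0048993 mol): C 8.001, H 1.000, O 2.000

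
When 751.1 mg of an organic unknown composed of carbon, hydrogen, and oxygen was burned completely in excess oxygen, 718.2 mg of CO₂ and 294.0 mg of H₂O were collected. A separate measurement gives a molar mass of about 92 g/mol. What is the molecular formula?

C2H4O4

mol C = 0.7182 g CO₂ ÷ 44.009 g/mol = 0.016319 mol
mol H = 2 × 0.2940 g H₂O ÷ 18.015 g/mol = 0.032639 mol
mass O = 0.7511 − (0.19601 + 0.032901) = 0.52219 g → mol O = 0.52219 ÷ 15.999 = 0.032639 mol
Divide by the smallest (0.016319 mol): C 1.000, H 2.000, O 2.000
Empirical formula: CH2O2
Empirical-formula mass = 46.02 g/mol; 92 ÷ 46.02 ≈ 2, so the molecular formula is C2H4O4.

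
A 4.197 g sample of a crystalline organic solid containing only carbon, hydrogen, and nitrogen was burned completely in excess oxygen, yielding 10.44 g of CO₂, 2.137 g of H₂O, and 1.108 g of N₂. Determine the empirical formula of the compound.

C3H3N

mol C = 10.44 g CO₂ ÷ 44.009 g/mol = 0.23722 mol
mol H = 2 × 2.137 g H₂O ÷ 18.015 g/mol = 0.23725 mol
mol N = 2 × 1.108 g N₂ ÷ 28.014 g/mol = 0.079103 mol
Divide by the smallest (0.079103 mol): C 2.999, H 2.999, N 1.000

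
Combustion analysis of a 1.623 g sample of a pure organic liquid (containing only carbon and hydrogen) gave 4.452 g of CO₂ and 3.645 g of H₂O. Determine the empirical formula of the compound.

mol C = 4.452 g CO₂ ÷ 44.009 g/mol = 0.10116 mol
mol H = 2 × 3.645 g H₂O ÷ 18.015 g/mol = 0.40466 mol
Divide by the smallest (0.10116 mol): C 1.000, H 4.000

CH4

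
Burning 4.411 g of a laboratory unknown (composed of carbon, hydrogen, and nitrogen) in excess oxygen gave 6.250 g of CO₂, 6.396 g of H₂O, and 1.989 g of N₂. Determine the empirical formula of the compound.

mol C = 6.250 g CO₂ ÷ 44.009 g/mol = 0.14202 mol
mol H = 2 × 6.396 g H₂O ÷ 18.015 g/mol = 0.71007 mol
mol N = 2 × 1.989 g N₂ ÷ 28.014 g/mol = 0.14200 mol
Divide by the smallest (0.14200 mol): C 1.000, H 5.001, N 1.000

CH5N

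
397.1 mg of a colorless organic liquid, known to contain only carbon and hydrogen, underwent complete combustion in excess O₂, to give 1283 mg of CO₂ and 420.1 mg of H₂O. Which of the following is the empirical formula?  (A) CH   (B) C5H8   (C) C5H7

(B) C5H8

mol C = 1.283 g CO₂ ÷ 44.009 g/mol = 0.029153 mol
mol H = 2 × 0.4201 g H₂O ÷ 18.015 g/mol = 0.046639 mol
Divide by the smallest (0.029153 mol): C 1.000, H 1.600
Multiplying each by 5 gives whole numbers: C 5.00, H 8.00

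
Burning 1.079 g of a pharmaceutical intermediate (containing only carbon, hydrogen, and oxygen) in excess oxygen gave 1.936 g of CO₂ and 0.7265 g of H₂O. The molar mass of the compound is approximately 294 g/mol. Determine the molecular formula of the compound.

mol C = 1.936 g CO₂ ÷ 44.009 g/mol = 0.043991 mol
mol H = 2 × 0.7265 g H₂O ÷ 18.015 g/mol = 0.080655 mol
mass O = 1.079 − (0.52838 + 0.081300) = 0.46932 g → mol O = 0.46932 ÷ 15.999 = 0.029335 mol
Divide by the smallest (0.029335 mol): C 1.500, H 2.749, O 1.000
Multiplying each by 4 gives whole numbers: C 6.00, H 11.00, O 4.00
Empirical formula: C6H11O4
Empirical-formula mass = 147.15 g/mol; 294 ÷ 147.15 ≈ 2, so the molecular formula is C12H22O8.

C12H22O8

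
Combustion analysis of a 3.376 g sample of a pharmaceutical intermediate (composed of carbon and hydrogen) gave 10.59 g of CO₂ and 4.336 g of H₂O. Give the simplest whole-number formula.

CH2

mol C = 10.59 g CO₂ ÷ 44.009 g/mol = 0.24063 mol
mol H = 2 × 4.336 g H₂O ÷ 18.015 g/mol = 0.48138 mol
Divide by the smallest (0.24063 mol): C 1.000, H 2.000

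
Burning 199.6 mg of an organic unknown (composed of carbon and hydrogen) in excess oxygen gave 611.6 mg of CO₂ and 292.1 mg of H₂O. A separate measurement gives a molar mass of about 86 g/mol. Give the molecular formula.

C6H14

mol C = 0.6116 g CO₂ ÷ 44.009 g/mol = 0.013897 mol
mol H = 2 × 0.2921 g H₂O ÷ 18.015 g/mol = 0.032429 mol
Divide by the smallest (0.013897 mol): C 1.000, H 2.333
Multiplying each by 3 gives whole numbers: C 3.00, H 7.00
Empirical formula: C3H7
Empirical-formula mass = 43.09 g/mol; 86 ÷ 43.09 ≈ 2, so the molecular formula is C6H14.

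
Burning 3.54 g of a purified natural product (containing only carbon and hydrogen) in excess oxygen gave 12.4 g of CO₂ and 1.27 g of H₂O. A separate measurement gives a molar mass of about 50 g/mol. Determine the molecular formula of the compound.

C4H2

mol C = 12.4 g CO₂ ÷ 44.009 g/mol = 0.2818 mol
mol H = 2 × 1.27 g H₂O ÷ 18.015 g/mol = 0.1410 mol
Divide by the smallest (0.1410 mol): C 1.998, H 1.000
Empirical formula: C2H
Empirical-formula mass = 25.03 g/mol; 50 ÷ 25.03 ≈ 2, so the molecular formula is C4H2.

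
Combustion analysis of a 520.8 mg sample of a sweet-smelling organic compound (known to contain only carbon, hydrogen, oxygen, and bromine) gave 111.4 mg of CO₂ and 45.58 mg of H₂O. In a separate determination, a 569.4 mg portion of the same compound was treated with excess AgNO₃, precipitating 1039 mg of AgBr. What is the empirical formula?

mol C = 0.1114 g CO₂ ÷ 44.009 g/mol = 0.0025313 mol
mol H = 2 × 0.04558 g H₂O ÷ 18.015 g/mol = 0.0050602 mol
From the AgBr data: mol Br per gram of compound = (1.039 ÷ 187.772) ÷ 0.5694 = 0.0097178 mol/g, so in the 0.5208 g combustion sample mol Br = 0.0050610 mol
mass O = 0.5208 − (0.030403 + 0.0051007 + 0.40440) = 0.080900 g → mol O = 0.080900 ÷ 15.999 = 0.0050566 mol
Divide by the smallest (0.0025313 mol): C 1.000, H 1.999, Br 1.999, O 1.998

CH2Br2O2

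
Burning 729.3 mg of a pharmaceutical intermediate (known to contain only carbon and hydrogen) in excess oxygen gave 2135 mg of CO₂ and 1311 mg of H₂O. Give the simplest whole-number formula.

mol C = 2.135 g CO₂ ÷ 44.009 g/mol = 0.048513 mol
mol H = 2 × 1.311 g H₂O ÷ 18.015 g/mol = 0.14555 mol
Divide by the smallest (0.048513 mol): C 1.000, H 3.000

CH3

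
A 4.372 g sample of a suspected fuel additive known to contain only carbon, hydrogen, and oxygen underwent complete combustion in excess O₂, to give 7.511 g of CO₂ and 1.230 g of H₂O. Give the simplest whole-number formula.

C5H4O4

mol C = 7.511 g CO₂ ÷ 44.009 g/mol = 0.17067 mol
mol H = 2 × 1.230 g H₂O ÷ 18.015 g/mol = 0.13655 mol
mass O = 4.372 − (2.0499 + 0.13765) = 2.1844 g → mol O = 2.1844 ÷ 15.999 = 0.13654 mol
Divide by the smallest (0.13654 mol): C 1.250, H 1.000, O 1.000
Multiplying each by 4 gives whole numbers: C 5.00, H 4.00, O 4.00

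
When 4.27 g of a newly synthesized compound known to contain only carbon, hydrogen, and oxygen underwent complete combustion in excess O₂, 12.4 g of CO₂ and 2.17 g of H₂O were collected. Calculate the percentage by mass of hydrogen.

5.7%

mol C = 12.4 g CO₂ ÷ 44.009 g/mol = 0.2818 mol
mol H = 2 × 2.17 g H₂O ÷ 18.015 g/mol = 0.2409 mol
mass O = 4.27 − (3.384 + 0.2428) = 0.6429 g → mol O = 0.6429 ÷ 15.999 = 0.04019 mol
mass % H = 0.2428 g ÷ 4.27 g × 100%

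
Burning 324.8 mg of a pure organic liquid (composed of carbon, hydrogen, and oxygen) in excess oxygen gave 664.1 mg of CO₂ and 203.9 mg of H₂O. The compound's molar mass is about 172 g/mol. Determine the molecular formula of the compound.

C8H12O4

mol C = 0.6641 g CO₂ ÷ 44.009 g/mol = 0.015090 mol
mol H = 2 × 0.2039 g H₂O ÷ 18.015 g/mol = 0.022637 mol
mass O = 0.3248 − (0.18125 + 0.022818) = 0.12074 g → mol O = 0.12074 ÷ 15.999 = 0.0075464 mol
Divide by the smallest (0.0075464 mol): C 2.000, H 3.000, O 1.000
Empirical formula: C2H3O
Empirical-formula mass = 43.05 g/mol; 172 ÷ 43.05 ≈ 4, so the molecular formula is C8H12O4.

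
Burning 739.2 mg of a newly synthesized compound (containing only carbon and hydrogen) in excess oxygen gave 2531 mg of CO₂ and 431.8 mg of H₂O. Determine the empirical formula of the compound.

mol C = 2.531 g CO₂ ÷ 44.009 g/mol = 0.057511 mol
mol H = 2 × 0.4318 g H₂O ÷ 18.015 g/mol = 0.047938 mol
Divide by the smallest (0.047938 mol): C 1.200, H 1.000
Multiplying each by 5 gives whole numbers: C 6.00, H 5.00

C6H5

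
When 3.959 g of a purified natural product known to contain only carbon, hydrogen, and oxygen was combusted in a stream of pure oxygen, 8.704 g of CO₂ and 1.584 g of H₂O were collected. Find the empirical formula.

mol C = 8.704 g CO₂ ÷ 44.009 g/mol = 0.19778 mol
mol H = 2 × 1.584 g H₂O ÷ 18.015 g/mol = 0.17585 mol
mass O = 3.959 − (2.3755 + 0.17726) = 1.4062 g → mol O = 1.4062 ÷ 15.999 = 0.087895 mol
Divide by the smallest (0.087895 mol): C 2.250, H 2.001, O 1.000
Multiplying each by 4 gives whole numbers: C 9.00, H 8.00, O 4.00

C9H8O4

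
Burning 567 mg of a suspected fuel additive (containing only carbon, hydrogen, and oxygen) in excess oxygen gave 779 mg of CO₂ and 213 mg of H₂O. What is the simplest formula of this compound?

C6H8O7

mol C = 0.779 g CO₂ ÷ 44.009 g/mol = 0.01770 mol
mol H = 2 × 0.213 g H₂O ÷ 18.015 g/mol = 0.02365 mol
mass O = 0.567 − (0.2126 + 0.02384) = 0.3306 g → mol O = 0.3306 ÷ 15.999 = 0.02066 mol
Divide by the smallest (0.01770 mol): C 1.000, H 1.336, O 1.167
Multiplying each by 6 gives whole numbers: C 6.00, H 8.02, O 7.00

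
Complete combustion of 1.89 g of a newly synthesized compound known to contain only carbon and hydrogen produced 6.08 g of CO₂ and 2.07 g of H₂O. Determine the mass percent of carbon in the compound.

mol C = 6.08 g CO₂ ÷ 44.009 g/mol = 0.1382 mol
mol H = 2 × 2.07 g H₂O ÷ 18.015 g/mol = 0.2298 mol
mass % C = 1.659 g ÷ 1.89 g × 100%

87.8%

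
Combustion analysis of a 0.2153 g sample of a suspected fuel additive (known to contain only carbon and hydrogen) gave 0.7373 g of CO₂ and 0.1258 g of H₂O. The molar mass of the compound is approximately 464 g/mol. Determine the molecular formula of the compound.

mol C = 0.7373 g CO₂ ÷ 44.009 g/mol = 0.016753 mol
mol H = 2 × 0.1258 g H₂O ÷ 18.015 g/mol = 0.013966 mol
Divide by the smallest (0.013966 mol): C 1.200, H 1.000
Multiplying each by 5 gives whole numbers: C 6.00, H 5.00
Empirical formula: C6H5
Empirical-formula mass = 77.11 g/mol; 464 ÷ 77.11 ≈ 6, so the molecular formula is C36H30.

C36H30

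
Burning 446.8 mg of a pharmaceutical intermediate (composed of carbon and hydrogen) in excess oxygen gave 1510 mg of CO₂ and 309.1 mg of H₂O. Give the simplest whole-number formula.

mol C = 1.510 g CO₂ ÷ 44.009 g/mol = 0.034311 mol
mol H = 2 × 0.3091 g H₂O ÷ 18.015 g/mol = 0.034316 mol
Divide by the smallest (0.034311 mol): C 1.000, H 1.000

CH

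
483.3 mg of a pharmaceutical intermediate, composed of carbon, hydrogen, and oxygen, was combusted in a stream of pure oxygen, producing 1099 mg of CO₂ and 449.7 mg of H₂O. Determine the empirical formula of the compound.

mol C = 1.099 g CO₂ ÷ 44.009 g/mol = 0.024972 mol
mol H = 2 × 0.4497 g H₂O ÷ 18.015 g/mol = 0.049925 mol
mass O = 0.4833 − (0.29994 + 0.050324) = 0.13303 g → mol O = 0.13303 ÷ 15.999 = 0.0083152 mol
Divide by the smallest (0.0083152 mol): C 3.003, H 6.004, O 1.000

C3H6O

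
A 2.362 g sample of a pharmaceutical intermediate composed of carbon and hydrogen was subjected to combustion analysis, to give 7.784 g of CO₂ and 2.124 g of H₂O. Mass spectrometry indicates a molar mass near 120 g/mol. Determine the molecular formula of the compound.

C9H12

mol C = 7.784 g CO₂ ÷ 44.009 g/mol = 0.17687 mol
mol H = 2 × 2.124 g H₂O ÷ 18.015 g/mol = 0.23580 mol
Divide by the smallest (0.17687 mol): C 1.000, H 1.333
Multiplying each by 3 gives whole numbers: C 3.00, H 4.00
Empirical formula: C3H4
Empirical-formula mass = 40.06 g/mol; 120 ÷ 40.06 ≈ 3, so the molecular formula is C9H12.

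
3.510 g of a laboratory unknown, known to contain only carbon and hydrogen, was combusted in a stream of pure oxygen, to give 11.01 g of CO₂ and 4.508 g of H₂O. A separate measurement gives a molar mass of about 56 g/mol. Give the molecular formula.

mol C = 11.01 g CO₂ ÷ 44.009 g/mol = 0.25018 mol
mol H = 2 × 4.508 g H₂O ÷ 18.015 g/mol = 0.50047 mol
Divide by the smallest (0.25018 mol): C 1.000, H 2.000
Empirical formula: CH2
Empirical-formula mass = 14.03 g/mol; 56 ÷ 14.03 ≈ 4, so the molecular formula is C4H8.

C4H8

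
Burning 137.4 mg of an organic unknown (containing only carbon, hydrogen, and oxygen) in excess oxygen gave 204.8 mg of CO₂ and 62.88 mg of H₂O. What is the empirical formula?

C2H3O2

mol C = 0.2048 g CO₂ ÷ 44.009 g/mol = 0.0046536 mol
mol H = 2 × 0.06288 g H₂O ÷ 18.015 g/mol = 0.0069808 mol
mass O = 0.1374 − (0.055894 + 0.0070367) = 0.074469 g → mol O = 0.074469 ÷ 15.999 = 0.0046546 mol
Divide by the smallest (0.0046536 mol): C 1.000, H 1.500, O 1.000
Multiplying each by 2 gives whole numbers: C 2.00, H 3.00, O 2.00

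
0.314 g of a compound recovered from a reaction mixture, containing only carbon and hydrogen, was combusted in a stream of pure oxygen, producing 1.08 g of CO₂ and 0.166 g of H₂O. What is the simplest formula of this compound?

C4H3

mol C = 1.08 g CO₂ ÷ 44.009 g/mol = 0.02454 mol
mol H = 2 × 0.166 g H₂O ÷ 18.015 g/mol = 0.01843 mol
Divide by the smallest (0.01843 mol): C 1.332, H 1.000
Multiplying each by 3 gives whole numbers: C 3.99, H 3.00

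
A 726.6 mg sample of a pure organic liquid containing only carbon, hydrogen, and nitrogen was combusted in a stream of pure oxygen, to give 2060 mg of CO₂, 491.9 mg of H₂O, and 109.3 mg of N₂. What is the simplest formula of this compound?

C6H7N

mol C = 2.060 g CO₂ ÷ 44.009 g/mol = 0.046809 mol
mol H = 2 × 0.4919 g H₂O ÷ 18.015 g/mol = 0.054610 mol
mol N = 2 × 0.1093 g N₂ ÷ 28.014 g/mol = 0.0078032 mol
Divide by the smallest (0.0078032 mol): C 5.999, H 6.998, N 1.000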